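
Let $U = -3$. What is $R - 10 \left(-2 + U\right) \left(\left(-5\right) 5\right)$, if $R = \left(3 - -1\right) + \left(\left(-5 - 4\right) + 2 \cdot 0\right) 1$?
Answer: $-1255$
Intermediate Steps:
$R = -5$ ($R = \left(3 + 1\right) + \left(-9 + 0\right) 1 = 4 - 9 = -5$)
$R - 10 \left(-2 + U\right) \left(\left(-5\right) 5\right) = -5 - 10 \left(-2 - 3\right) \left(\left(-5\right) 5\right) = -5 - 10 \left(\left(-5\right) \left(-25\right)\right) = -5 - 1250 = -1255$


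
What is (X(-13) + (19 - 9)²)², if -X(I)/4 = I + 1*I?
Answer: 41616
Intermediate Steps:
X(I) = -8*I (X(I) = -4*(I + 1*I) = -4*(I + I) = -8*I)
(X(-13) + (19 - 9)²)² = (-8*(-13) + (19 - 9)²)² = (104 + 10²)² = (104 + 100)² = 204² = 41616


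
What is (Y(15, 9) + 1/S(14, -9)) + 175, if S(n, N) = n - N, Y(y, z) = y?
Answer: 4371/23 ≈ 190.04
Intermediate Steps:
(Y(15, 9) + 1/S(14, -9)) + 175 = (15 + 1/(14 - 1*(-9))) + 175 = (15 + 1/(14 + 9)) + 175 = (15 + 1/23) + 175 = 346/23 + 175 = 4371/23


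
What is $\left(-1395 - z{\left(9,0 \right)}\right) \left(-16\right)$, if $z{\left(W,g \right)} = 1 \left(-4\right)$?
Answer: $22256$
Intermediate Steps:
$z{\left(W,g \right)} = -4$
$\left(-1395 - z{\left(9,0 \right)}\right) \left(-16\right) = \left(-1395 - -4\right) \left(-16\right) = \left(-1395 + 4\right) \left(-16\right) = \left(-1391\right) \left(-16\right) = 22256$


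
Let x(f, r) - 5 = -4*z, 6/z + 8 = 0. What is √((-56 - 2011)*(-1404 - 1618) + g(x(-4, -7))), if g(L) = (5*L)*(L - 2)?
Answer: √6246714 ≈ 2499.3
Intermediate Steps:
z = -¾ (z = 6/(-8 + 0) = 6/(-8) = 6*(-⅛) = -¾ ≈ -0.75000)
x(f, r) = 8 (x(f, r) = 5 - 4*(-¾) = 5 + 3 = 8)
g(L) = 5*L*(-2 + L) (g(L) = (5*L)*(-2 + L) = 5*L*(-2 + L))
√((-56 - 2011)*(-1404 - 1618) + g(x(-4, -7))) = √((-56 - 2011)*(-1404 - 1618) + 5*8*(-2 + 8)) = √(-2067*(-3022) + 5*8*6) = √(6246474 + 240) = √6246714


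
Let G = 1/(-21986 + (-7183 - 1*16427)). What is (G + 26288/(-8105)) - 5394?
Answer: -1994581434273/369555580 ≈ -5397.2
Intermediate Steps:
G = -1/45596 (G = 1/(-21986 + (-7183 - 16427)) = 1/(-21986 - 23610) = 1/(-45596) = -1/45596 ≈ -2.1932e-5)
(G + 26288/(-8105)) - 5394 = (-1/45596 + 26288/(-8105)) - 5394 = (-1/45596 + 26288*(-1/8105)) - 5394 = (-1/45596 - 26288/8105) - 5394 = -1198635753/369555580 - 5394 = -1994581434273/369555580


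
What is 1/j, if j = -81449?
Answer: -1/81449 ≈ -1.2278e-5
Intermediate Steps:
1/j = 1/(-81449) = -1/81449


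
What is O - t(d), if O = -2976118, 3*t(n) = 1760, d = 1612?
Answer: -8930114/3 ≈ -2.9767e+6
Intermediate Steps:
t(n) = 1760/3 (t(n) = (⅓)*1760 = 1760/3)
O - t(d) = -2976118 - 1*1760/3 = -2976118 - 1760/3 = -8930114/3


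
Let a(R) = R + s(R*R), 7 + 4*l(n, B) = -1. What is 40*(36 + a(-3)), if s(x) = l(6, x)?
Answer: 1240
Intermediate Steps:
l(n, B) = -2 (l(n, B) = -7/4 + (¼)*(-1) = -7/4 - ¼ = -2)
s(x) = -2
a(R) = -2 + R (a(R) = R - 2 = -2 + R)
40*(36 + a(-3)) = 40*(36 + (-2 - 3)) = 40*(36 - 5) = 40*31 = 1240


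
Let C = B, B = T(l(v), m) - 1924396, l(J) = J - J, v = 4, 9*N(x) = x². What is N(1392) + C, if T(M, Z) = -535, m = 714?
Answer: -1709635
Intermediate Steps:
N(x) = x²/9
l(J) = 0
B = -1924931 (B = -535 - 1924396 = -1924931)
C = -1924931
N(1392) + C = (⅑)*1392² - 1924931 = (⅑)*1937664 - 1924931 = 215296 - 1924931 = -1709635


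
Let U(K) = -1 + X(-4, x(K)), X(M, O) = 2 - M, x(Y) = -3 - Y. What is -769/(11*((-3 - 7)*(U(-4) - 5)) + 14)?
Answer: -769/14 ≈ -54.929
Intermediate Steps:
U(K) = 5 (U(K) = -1 + (2 - 1*(-4)) = -1 + (2 + 4) = -1 + 6 = 5)
-769/(11*((-3 - 7)*(U(-4) - 5)) + 14) = -769/(11*((-3 - 7)*(5 - 5)) + 14) = -769/(11*(-10*0) + 14) = -769/(11*0 + 14) = -769/(0 + 14) = -769/14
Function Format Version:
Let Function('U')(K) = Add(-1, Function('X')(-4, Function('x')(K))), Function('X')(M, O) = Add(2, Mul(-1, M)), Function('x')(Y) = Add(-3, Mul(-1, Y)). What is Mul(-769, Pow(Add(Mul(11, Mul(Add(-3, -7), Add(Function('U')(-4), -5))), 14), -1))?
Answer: Rational(-769, 14) ≈ -54.929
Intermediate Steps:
Function('U')(K) = 5 (Function('U')(K) = Add(-1, Add(2, Mul(-1, -4))) = Add(-1, Add(2, 4)) = Add(-1, 6) = 5)
Mul(-769, Pow(Add(Mul(11, Mul(Add(-3, -7), Add(Function('U')(-4), -5))), 14), -1)) = Mul(-769, Pow(Add(Mul(11, Mul(Add(-3, -7), Add(5, -5))), 14), -1)) = Mul(-769, Pow(Add(Mul(11, Mul(-10, 0)), 14), -1)) = Mul(-769, Pow(Add(Mul(11, 0), 14), -1)) = Mul(-769, Pow(Add(0, 14), -1)) = Mul(-769, Pow(14, -1)) = Mul(-769, Rational(1, 14)) = Rational(-769, 14)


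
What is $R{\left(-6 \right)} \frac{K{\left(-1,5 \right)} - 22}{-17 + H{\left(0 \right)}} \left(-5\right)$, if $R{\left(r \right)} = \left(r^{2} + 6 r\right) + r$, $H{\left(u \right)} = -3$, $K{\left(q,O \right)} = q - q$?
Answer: $33$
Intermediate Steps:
$K{\left(q,O \right)} = 0$
$R{\left(r \right)} = r^{2} + 7 r$
$R{\left(-6 \right)} \frac{K{\left(-1,5 \right)} - 22}{-17 + H{\left(0 \right)}} \left(-5\right) = - 6 \left(7 - 6\right) \frac{0 - 22}{-17 - 3} \left(-5\right) = \left(-6\right) 1 \left(- \frac{22}{-20}\right) \left(-5\right) = - 6 \left(\left(-22\right) \left(- \frac{1}{20}\right)\right) \left(-5\right) = \left(-6\right) \frac{11}{10} \left(-5\right) = \left(- \frac{33}{5}\right) \left(-5\right) = 33$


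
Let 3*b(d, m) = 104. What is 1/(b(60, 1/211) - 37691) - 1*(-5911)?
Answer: 667759756/112969 ≈ 5911.0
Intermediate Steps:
b(d, m) = 104/3 (b(d, m) = (⅓)*104 = 104/3)
1/(b(60, 1/211) - 37691) - 1*(-5911) = 1/(104/3 - 37691) - 1*(-5911) = 1/(-112969/3) + 5911 = -3/112969 + 5911 = 667759756/112969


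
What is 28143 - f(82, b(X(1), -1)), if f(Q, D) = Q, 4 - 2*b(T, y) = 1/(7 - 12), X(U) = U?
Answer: 28061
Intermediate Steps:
b(T, y) = 21/10 (b(T, y) = 2 - 1/(2*(7 - 12)) = 2 - 1/2/(-5) = 2 - 1/2*(-1/5) = 2 + 1/10 = 21/10)
28143 - f(82, b(X(1), -1)) = 28143 - 1*82 = 28143 - 82 = 28061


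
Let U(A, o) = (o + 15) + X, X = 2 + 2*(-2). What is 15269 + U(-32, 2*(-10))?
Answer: 15262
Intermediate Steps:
X = -2 (X = 2 - 4 = -2)
U(A, o) = 13 + o (U(A, o) = (o + 15) - 2 = (15 + o) - 2 = 13 + o)
15269 + U(-32, 2*(-10)) = 15269 + (13 + 2*(-10)) = 15269 + (13 - 20) = 15269 - 7 = 15262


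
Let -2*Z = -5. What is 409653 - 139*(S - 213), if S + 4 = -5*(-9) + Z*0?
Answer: 433561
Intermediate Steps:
Z = 5/2 (Z = -½*(-5) = 5/2 ≈ 2.5000)
S = 41 (S = -4 + (-5*(-9) + (5/2)*0) = -4 + (45 + 0) = -4 + 45 = 41)
409653 - 139*(S - 213) = 409653 - 139*(41 - 213) = 409653 - 139*(-172) = 409653 - 1*(-23908) = 409653 + 23908 = 433561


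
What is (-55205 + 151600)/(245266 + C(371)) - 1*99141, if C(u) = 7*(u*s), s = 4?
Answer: -25345696819/255654 ≈ -99141.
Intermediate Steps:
C(u) = 28*u (C(u) = 7*(u*4) = 7*(4*u) = 28*u)
(-55205 + 151600)/(245266 + C(371)) - 1*99141 = (-55205 + 151600)/(245266 + 28*371) - 1*99141 = 96395/(245266 + 10388) - 99141 = 96395/255654 - 99141 = -25345696819/255654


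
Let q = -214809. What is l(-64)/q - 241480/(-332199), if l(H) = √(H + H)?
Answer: 241480/332199 - 8*I*√2/214809 ≈ 0.72691 - 5.2669e-5*I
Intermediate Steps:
l(H) = √2*√H (l(H) = √(2*H) = √2*√H)
l(-64)/q - 241480/(-332199) = (√2*√(-64))/(-214809) - 241480/(-332199) = (√2*(8*I))*(-1/214809) - 241480*(-1/332199) = (8*I*√2)*(-1/214809) + 241480/332199 = -8*I*√2/214809 + 241480/332199 = 241480/332199 - 8*I*√2/214809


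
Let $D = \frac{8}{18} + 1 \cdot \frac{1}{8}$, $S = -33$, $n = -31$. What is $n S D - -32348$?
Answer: $\frac{790333}{24} \approx 32931.0$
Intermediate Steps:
$D = \frac{41}{72}$ ($D = 8 \cdot \frac{1}{18} + 1 \cdot \frac{1}{8} = \frac{4}{9} + \frac{1}{8} = \frac{41}{72} \approx 0.56944$)
$n S D - -32348 = \left(-31\right) \left(-33\right) \frac{41}{72} - -32348 = 1023 \cdot \frac{41}{72} + 32348 = \frac{13981}{24} + 32348 = \frac{790333}{24}$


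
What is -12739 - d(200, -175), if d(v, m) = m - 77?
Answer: -12487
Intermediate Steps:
d(v, m) = -77 + m
-12739 - d(200, -175) = -12739 - (-77 - 175) = -12739 - 1*(-252) = -12739 + 252 = -12487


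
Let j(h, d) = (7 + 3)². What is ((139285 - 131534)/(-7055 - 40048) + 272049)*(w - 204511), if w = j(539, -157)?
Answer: -873129069460552/15701 ≈ -5.5610e+10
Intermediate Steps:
j(h, d) = 100 (j(h, d) = 10² = 100)
w = 100
((139285 - 131534)/(-7055 - 40048) + 272049)*(w - 204511) = ((139285 - 131534)/(-7055 - 40048) + 272049)*(100 - 204511) = (7751/(-47103) + 272049)*(-204411) = (7751*(-1/47103) + 272049)*(-204411) = (-7751/47103 + 272049)*(-204411) = (12814316296/47103)*(-204411) = -873129069460552/15701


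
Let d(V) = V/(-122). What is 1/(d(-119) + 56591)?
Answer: 122/6904221 ≈ 1.7670e-5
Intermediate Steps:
d(V) = -V/122 (d(V) = V*(-1/122) = -V/122)
1/(d(-119) + 56591) = 1/(-1/122*(-119) + 56591) = 1/(119/122 + 56591) = 1/(6904221/122) = 122/6904221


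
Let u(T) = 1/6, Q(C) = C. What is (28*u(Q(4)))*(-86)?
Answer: -1204/3 ≈ -401.33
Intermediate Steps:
u(T) = ⅙ (u(T) = 1*(⅙) = ⅙)
(28*u(Q(4)))*(-86) = (28*(⅙))*(-86) = (14/3)*(-86) = -1204/3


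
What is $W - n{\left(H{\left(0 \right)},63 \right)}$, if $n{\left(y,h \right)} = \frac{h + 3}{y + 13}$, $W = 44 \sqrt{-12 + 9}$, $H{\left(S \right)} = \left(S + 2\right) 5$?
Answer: $- \frac{66}{23} + 44 i \sqrt{3} \approx -2.8696 + 76.21 i$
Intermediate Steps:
$H{\left(S \right)} = 10 + 5 S$ ($H{\left(S \right)} = \left(2 + S\right) 5 = 10 + 5 S$)
$W = 44 i \sqrt{3}$ ($W = 44 \sqrt{-3} = 44 i \sqrt{3} \approx 76.21 i$)
$n{\left(y,h \right)} = \frac{3 + h}{13 + y}$
$W - n{\left(H{\left(0 \right)},63 \right)} = 44 i \sqrt{3} - \frac{3 + 63}{13 + \left(10 + 5 \cdot 0\right)} = 44 i \sqrt{3} - \frac{1}{13 + \left(10 + 0\right)} 66 = 44 i \sqrt{3} - \frac{1}{13 + 10} \cdot 66 = 44 i \sqrt{3} - \frac{1}{23} \cdot 66 = 44 i \sqrt{3} - \frac{66}{23} = - \frac{66}{23} + 44 i \sqrt{3}$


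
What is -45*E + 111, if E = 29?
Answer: -1194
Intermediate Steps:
-45*E + 111 = -45*29 + 111 = -1305 + 111 = -1194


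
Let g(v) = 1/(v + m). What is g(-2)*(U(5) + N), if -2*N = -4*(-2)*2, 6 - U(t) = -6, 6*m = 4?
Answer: -3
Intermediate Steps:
m = ⅔ (m = (⅙)*4 = ⅔ ≈ 0.66667)
U(t) = 12 (U(t) = 6 - 1*(-6) = 6 + 6 = 12)
N = -8 (N = -(-4*(-2))*2/2 = -4*2 = -½*16 = -8)
g(v) = 1/(⅔ + v) (g(v) = 1/(v + ⅔) = 1/(⅔ + v))
g(-2)*(U(5) + N) = (3/(2 + 3*(-2)))*(12 - 8) = (3/(2 - 6))*4 = (3/(-4))*4 = (3*(-¼))*4 = -¾*4 = -3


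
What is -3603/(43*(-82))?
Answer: 3603/3526 ≈ 1.0218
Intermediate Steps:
-3603/(43*(-82)) = -3603/(-3526) = -3603*(-1/3526) = 3603/3526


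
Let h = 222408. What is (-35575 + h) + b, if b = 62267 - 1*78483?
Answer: 170617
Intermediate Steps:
b = -16216 (b = 62267 - 78483 = -16216)
(-35575 + h) + b = (-35575 + 222408) - 16216 = 186833 - 16216 = 170617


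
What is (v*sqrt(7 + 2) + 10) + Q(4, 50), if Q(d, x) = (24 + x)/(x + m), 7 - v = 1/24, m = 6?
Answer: 1803/56 ≈ 32.196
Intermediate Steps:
v = 167/24 (v = 7 - 1/24 = 167/24 ≈ 6.9583)
Q(d, x) = (24 + x)/(6 + x) (Q(d, x) = (24 + x)/(x + 6) = (24 + x)/(6 + x))
(v*sqrt(7 + 2) + 10) + Q(4, 50) = (167*sqrt(7 + 2)/24 + 10) + (24 + 50)/(6 + 50) = (167*sqrt(9)/24 + 10) + 74/56 = ((167/24)*3 + 10) + (1/56)*74 = (167/8 + 10) + 37/28 = 247/8 + 37/28 = 1803/56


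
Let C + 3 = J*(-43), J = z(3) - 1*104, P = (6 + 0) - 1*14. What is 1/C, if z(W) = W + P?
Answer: 1/4684 ≈ 0.00021349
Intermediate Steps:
P = -8 (P = 6 - 14 = -8)
z(W) = -8 + W (z(W) = W - 8 = -8 + W)
J = -109 (J = (-8 + 3) - 1*104 = -5 - 104 = -109)
C = 4684 (C = -3 - 109*(-43) = -3 + 4687 = 4684)
1/C = 1/4684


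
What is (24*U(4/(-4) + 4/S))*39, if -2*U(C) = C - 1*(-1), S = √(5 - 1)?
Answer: -936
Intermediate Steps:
S = 2 (S = √4 = 2)
U(C) = -½ - C/2 (U(C) = -(C - 1*(-1))/2 = -(C + 1)/2 = -(1 + C)/2 = -½ - C/2)
(24*U(4/(-4) + 4/S))*39 = (24*(-½ - (4/(-4) + 4/2)/2))*39 = (24*(-½ - (4*(-¼) + 4*(½))/2))*39 = (24*(-½ - (-1 + 2)/2))*39 = (24*(-½ - ½*1))*39 = (24*(-½ - ½))*39 = (24*(-1))*39 = -24*39 = -936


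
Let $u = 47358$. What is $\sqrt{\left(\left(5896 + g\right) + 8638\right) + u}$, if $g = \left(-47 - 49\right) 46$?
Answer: $2 \sqrt{14369} \approx 239.74$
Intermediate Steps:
$g = -4416$ ($g = \left(-96\right) 46 = -4416$)
$\sqrt{\left(\left(5896 + g\right) + 8638\right) + u} = \sqrt{\left(\left(5896 - 4416\right) + 8638\right) + 47358} = \sqrt{\left(1480 + 8638\right) + 47358} = \sqrt{10118 + 47358} = \sqrt{57476} = 2 \sqrt{14369}$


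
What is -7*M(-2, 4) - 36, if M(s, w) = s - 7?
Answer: 27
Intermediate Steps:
M(s, w) = -7 + s
-7*M(-2, 4) - 36 = -7*(-7 - 2) - 36 = -7*(-9) - 36 = 63 - 36 = 27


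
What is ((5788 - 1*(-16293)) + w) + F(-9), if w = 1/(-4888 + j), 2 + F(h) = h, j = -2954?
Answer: 173072939/7842 ≈ 22070.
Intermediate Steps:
F(h) = -2 + h
w = -1/7842 (w = 1/(-4888 - 2954) = 1/(-7842) = -1/7842 ≈ -0.00012752)
((5788 - 1*(-16293)) + w) + F(-9) = ((5788 - 1*(-16293)) - 1/7842) + (-2 - 9) = ((5788 + 16293) - 1/7842) - 11 = (22081 - 1/7842) - 11 = 173159201/7842 - 11 = 173072939/7842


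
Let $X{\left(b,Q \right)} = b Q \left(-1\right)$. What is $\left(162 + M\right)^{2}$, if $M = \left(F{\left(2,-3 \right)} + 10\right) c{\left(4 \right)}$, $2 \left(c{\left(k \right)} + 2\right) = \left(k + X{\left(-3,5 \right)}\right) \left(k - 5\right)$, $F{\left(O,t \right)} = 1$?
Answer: $\frac{5041}{4} \approx 1260.3$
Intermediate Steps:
$X{\left(b,Q \right)} = - Q b$ ($X{\left(b,Q \right)} = Q b \left(-1\right) = - Q b$)
$c{\left(k \right)} = -2 + \frac{\left(-5 + k\right) \left(15 + k\right)}{2}$ ($c{\left(k \right)} = -2 + \frac{\left(k - 5 \left(-3\right)\right) \left(k - 5\right)}{2} = -2 + \frac{\left(k + 15\right) \left(-5 + k\right)}{2} = -2 + \frac{\left(15 + k\right) \left(-5 + k\right)}{2} = -2 + \frac{\left(-5 + k\right) \left(15 + k\right)}{2}$)
$M = - \frac{253}{2}$ ($M = \left(1 + 10\right) \left(- \frac{79}{2} + \frac{4^{2}}{2} + 5 \cdot 4\right) = 11 \left(- \frac{79}{2} + \frac{1}{2} \cdot 16 + 20\right) = 11 \left(- \frac{79}{2} + 8 + 20\right) = 11 \left(- \frac{23}{2}\right) = - \frac{253}{2} \approx -126.5$)
$\left(162 + M\right)^{2} = \left(162 - \frac{253}{2}\right)^{2} = \left(\frac{71}{2}\right)^{2} = \frac{5041}{4}$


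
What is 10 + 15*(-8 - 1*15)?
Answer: -335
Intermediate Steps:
10 + 15*(-8 - 1*15) = 10 + 15*(-8 - 15) = 10 + 15*(-23) = 10 - 345 = -335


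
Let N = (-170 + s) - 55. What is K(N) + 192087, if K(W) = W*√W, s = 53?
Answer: 192087 - 344*I*√43 ≈ 1.9209e+5 - 2255.8*I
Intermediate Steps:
N = -172 (N = (-170 + 53) - 55 = -117 - 55 = -172)
K(W) = W^(3/2)
K(N) + 192087 = (-172)^(3/2) + 192087 = -344*I*√43 + 192087 = 192087 - 344*I*√43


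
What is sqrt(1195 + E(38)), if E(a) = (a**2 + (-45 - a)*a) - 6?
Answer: I*sqrt(521) ≈ 22.825*I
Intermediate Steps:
E(a) = -6 + a**2 + a*(-45 - a) (E(a) = (a**2 + a*(-45 - a)) - 6 = -6 + a**2 + a*(-45 - a))
sqrt(1195 + E(38)) = sqrt(1195 + (-6 - 45*38)) = sqrt(1195 + (-6 - 1710)) = sqrt(1195 - 1716) = sqrt(-521) = I*sqrt(521)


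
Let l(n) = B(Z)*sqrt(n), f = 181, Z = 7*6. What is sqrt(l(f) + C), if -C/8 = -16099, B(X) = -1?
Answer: sqrt(128792 - sqrt(181)) ≈ 358.86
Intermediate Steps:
Z = 42
l(n) = -sqrt(n)
C = 128792 (C = -8*(-16099) = 128792)
sqrt(l(f) + C) = sqrt(-sqrt(181) + 128792) = sqrt(128792 - sqrt(181))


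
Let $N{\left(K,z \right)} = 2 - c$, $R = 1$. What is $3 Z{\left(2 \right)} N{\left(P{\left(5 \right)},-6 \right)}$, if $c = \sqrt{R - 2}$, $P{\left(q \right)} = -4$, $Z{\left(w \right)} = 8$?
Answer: $48 - 24 i \approx 48.0 - 24.0 i$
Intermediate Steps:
$c = i$ ($c = \sqrt{1 - 2} = \sqrt{-1} = i \approx 1.0 i$)
$N{\left(K,z \right)} = 2 - i$
$3 Z{\left(2 \right)} N{\left(P{\left(5 \right)},-6 \right)} = 3 \cdot 8 \left(2 - i\right) = 24 \left(2 - i\right) = 48 - 24 i$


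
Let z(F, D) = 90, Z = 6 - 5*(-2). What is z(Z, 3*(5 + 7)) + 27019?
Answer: 27109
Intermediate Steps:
Z = 16 (Z = 6 + 10 = 16)
z(Z, 3*(5 + 7)) + 27019 = 90 + 27019 = 27109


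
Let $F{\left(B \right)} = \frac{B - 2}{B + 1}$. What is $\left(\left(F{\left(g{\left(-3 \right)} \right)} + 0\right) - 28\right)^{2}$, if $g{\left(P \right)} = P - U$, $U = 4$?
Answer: $\frac{2809}{4} \approx 702.25$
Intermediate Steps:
$g{\left(P \right)} = -4 + P$ ($g{\left(P \right)} = P - 4 = -4 + P$)
$F{\left(B \right)} = \frac{-2 + B}{1 + B}$
$\left(\left(F{\left(g{\left(-3 \right)} \right)} + 0\right) - 28\right)^{2} = \left(\left(\frac{-2 - 7}{1 - 7} + 0\right) - 28\right)^{2} = \left(\left(\frac{1}{-6} \left(-9\right) + 0\right) - 28\right)^{2} = \left(\left(\left(- \frac{1}{6}\right) \left(-9\right) + 0\right) - 28\right)^{2} = \left(\left(\frac{3}{2} + 0\right) - 28\right)^{2} = \left(\frac{3}{2} - 28\right)^{2} = \left(- \frac{53}{2}\right)^{2} = \frac{2809}{4}$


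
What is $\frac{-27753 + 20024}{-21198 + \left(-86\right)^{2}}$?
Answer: $\frac{7729}{13802} \approx 0.55999$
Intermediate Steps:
$\frac{-27753 + 20024}{-21198 + \left(-86\right)^{2}} = - \frac{7729}{-21198 + 7396} = - \frac{7729}{-13802} = \left(-7729\right) \left(- \frac{1}{13802}\right) = \frac{7729}{13802}$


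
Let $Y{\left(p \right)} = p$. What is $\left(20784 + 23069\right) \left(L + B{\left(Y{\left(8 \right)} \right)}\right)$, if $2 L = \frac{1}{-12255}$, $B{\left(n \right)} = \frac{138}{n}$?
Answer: $\frac{37081789829}{49020} \approx 7.5646 \cdot 10^{5}$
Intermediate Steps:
$L = - \frac{1}{24510}$ ($L = \frac{1}{2 \left(-12255\right)} = \frac{1}{2} \left(- \frac{1}{12255}\right) = - \frac{1}{24510} \approx -4.08 \cdot 10^{-5}$)
$\left(20784 + 23069\right) \left(L + B{\left(Y{\left(8 \right)} \right)}\right) = \left(20784 + 23069\right) \left(- \frac{1}{24510} + \frac{138}{8}\right) = 43853 \left(- \frac{1}{24510} + 138 \cdot \frac{1}{8}\right) = 43853 \left(- \frac{1}{24510} + \frac{69}{4}\right) = 43853 \cdot \frac{845593}{49020} = \frac{37081789829}{49020}$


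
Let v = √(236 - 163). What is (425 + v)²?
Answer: (425 + √73)² ≈ 1.8796e+5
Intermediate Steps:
v = √73 ≈ 8.5440
(425 + v)² = (425 + √73)²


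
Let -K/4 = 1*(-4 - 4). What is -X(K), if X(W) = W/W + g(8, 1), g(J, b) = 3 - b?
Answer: -3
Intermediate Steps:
K = 32 (K = -4*(-4 - 4) = -4*(-8) = 32)
X(W) = 3 (X(W) = W/W + (3 - 1*1) = 1 + (3 - 1) = 1 + 2 = 3)
-X(K) = -1*3 = -3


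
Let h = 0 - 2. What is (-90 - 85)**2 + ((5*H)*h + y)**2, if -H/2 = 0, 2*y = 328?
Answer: 57521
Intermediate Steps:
y = 164 (y = (1/2)*328 = 164)
H = 0 (H = -2*0 = 0)
h = -2
(-90 - 85)**2 + ((5*H)*h + y)**2 = (-90 - 85)**2 + ((5*0)*(-2) + 164)**2 = (-175)**2 + (0*(-2) + 164)**2 = 30625 + (0 + 164)**2 = 30625 + 164**2 = 30625 + 26896 = 57521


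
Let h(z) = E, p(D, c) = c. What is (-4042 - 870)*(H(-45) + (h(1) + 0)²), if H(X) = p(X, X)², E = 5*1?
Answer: -10069600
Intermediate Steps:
E = 5
h(z) = 5
H(X) = X²
(-4042 - 870)*(H(-45) + (h(1) + 0)²) = (-4042 - 870)*((-45)² + (5 + 0)²) = -4912*(2025 + 5²) = -4912*(2025 + 25) = -4912*2050 = -10069600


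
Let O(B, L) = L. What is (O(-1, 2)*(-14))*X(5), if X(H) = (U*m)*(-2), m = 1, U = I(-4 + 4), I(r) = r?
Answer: 0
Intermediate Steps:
U = 0 (U = -4 + 4 = 0)
X(H) = 0 (X(H) = (0*1)*(-2) = 0*(-2) = 0)
(O(-1, 2)*(-14))*X(5) = (2*(-14))*0 = -28*0 = 0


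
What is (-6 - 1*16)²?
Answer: 484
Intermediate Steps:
(-6 - 1*16)² = (-6 - 16)² = (-22)² = 484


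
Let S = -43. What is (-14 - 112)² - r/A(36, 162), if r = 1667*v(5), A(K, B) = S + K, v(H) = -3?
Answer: 106131/7 ≈ 15162.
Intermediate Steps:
A(K, B) = -43 + K
r = -5001 (r = 1667*(-3) = -5001)
(-14 - 112)² - r/A(36, 162) = (-14 - 112)² - (-5001)/(-43 + 36) = (-126)² - (-5001)/(-7) = 15876 - (-5001)*(-1)/7 = 15876 - 1*5001/7 = 15876 - 5001/7 = 106131/7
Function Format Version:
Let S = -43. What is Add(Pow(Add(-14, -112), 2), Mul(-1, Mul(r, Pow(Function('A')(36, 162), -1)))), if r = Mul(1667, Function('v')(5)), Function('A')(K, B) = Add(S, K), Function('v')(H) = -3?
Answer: Rational(106131, 7) ≈ 15162.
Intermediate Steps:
Function('A')(K, B) = Add(-43, K)
r = -5001 (r = Mul(1667, -3) = -5001)
Add(Pow(Add(-14, -112), 2), Mul(-1, Mul(r, Pow(Function('A')(36, 162), -1)))) = Add(Pow(Add(-14, -112), 2), Mul(-1, Mul(-5001, Pow(Add(-43, 36), -1)))) = Add(Pow(-126, 2), Mul(-1, Mul(-5001, Pow(-7, -1)))) = Add(15876, Mul(-1, Mul(-5001, Rational(-1, 7)))) = Add(15876, Mul(-1, Rational(5001, 7))) = Add(15876, Rational(-5001, 7)) = Rational(106131, 7)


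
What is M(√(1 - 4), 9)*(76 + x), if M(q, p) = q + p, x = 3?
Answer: 711 + 79*I*√3 ≈ 711.0 + 136.83*I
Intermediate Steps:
M(q, p) = p + q
M(√(1 - 4), 9)*(76 + x) = (9 + √(1 - 4))*(76 + 3) = (9 + √(-3))*79 = (9 + I*√3)*79 = 711 + 79*I*√3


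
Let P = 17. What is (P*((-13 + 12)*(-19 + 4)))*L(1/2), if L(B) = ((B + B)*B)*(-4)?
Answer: -510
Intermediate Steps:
L(B) = -8*B² (L(B) = ((2*B)*B)*(-4) = (2*B²)*(-4) = -8*B²)
(P*((-13 + 12)*(-19 + 4)))*L(1/2) = (17*((-13 + 12)*(-19 + 4)))*(-8*(1/2)²) = (17*(-1*(-15)))*(-8*(½)²) = (17*15)*(-8*¼) = 255*(-2) = -510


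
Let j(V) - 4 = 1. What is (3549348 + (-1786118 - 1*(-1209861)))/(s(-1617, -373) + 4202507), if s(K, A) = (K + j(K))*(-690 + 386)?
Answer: 2973091/4692555 ≈ 0.63358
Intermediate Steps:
j(V) = 5 (j(V) = 4 + 1 = 5)
s(K, A) = -1520 - 304*K (s(K, A) = (K + 5)*(-690 + 386) = (5 + K)*(-304) = -1520 - 304*K)
(3549348 + (-1786118 - 1*(-1209861)))/(s(-1617, -373) + 4202507) = (3549348 + (-1786118 - 1*(-1209861)))/((-1520 - 304*(-1617)) + 4202507) = (3549348 + (-1786118 + 1209861))/((-1520 + 491568) + 4202507) = (3549348 - 576257)/(490048 + 4202507) = 2973091/4692555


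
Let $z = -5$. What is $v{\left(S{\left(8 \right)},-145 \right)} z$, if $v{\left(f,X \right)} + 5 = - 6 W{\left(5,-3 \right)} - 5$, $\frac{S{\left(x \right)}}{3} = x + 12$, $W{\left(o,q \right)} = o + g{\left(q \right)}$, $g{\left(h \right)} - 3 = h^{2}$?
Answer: $560$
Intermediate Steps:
$g{\left(h \right)} = 3 + h^{2}$
$W{\left(o,q \right)} = 3 + o + q^{2}$ ($W{\left(o,q \right)} = o + \left(3 + q^{2}\right) = 3 + o + q^{2}$)
$S{\left(x \right)} = 36 + 3 x$ ($S{\left(x \right)} = 3 \left(x + 12\right) = 3 \left(12 + x\right) = 36 + 3 x$)
$v{\left(f,X \right)} = -112$ ($v{\left(f,X \right)} = -5 - \left(5 + 6 \left(3 + 5 + \left(-3\right)^{2}\right)\right) = -5 - \left(5 + 6 \left(3 + 5 + 9\right)\right) = -5 - 107 = -112$)
$v{\left(S{\left(8 \right)},-145 \right)} z = \left(-112\right) \left(-5\right) = 560$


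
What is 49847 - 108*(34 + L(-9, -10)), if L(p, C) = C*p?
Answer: 36455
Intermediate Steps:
49847 - 108*(34 + L(-9, -10)) = 49847 - 108*(34 - 10*(-9)) = 49847 - 108*(34 + 90) = 49847 - 108*124 = 49847 - 13392 = 36455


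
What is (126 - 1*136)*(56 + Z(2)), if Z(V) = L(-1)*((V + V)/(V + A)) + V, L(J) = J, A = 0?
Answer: -560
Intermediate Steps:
Z(V) = -2 + V (Z(V) = -(V + V)/(V + 0) + V = -2*V/V + V = -1*2 + V = -2 + V)
(126 - 1*136)*(56 + Z(2)) = (126 - 1*136)*(56 + (-2 + 2)) = (126 - 136)*(56 + 0) = -10*56 = -560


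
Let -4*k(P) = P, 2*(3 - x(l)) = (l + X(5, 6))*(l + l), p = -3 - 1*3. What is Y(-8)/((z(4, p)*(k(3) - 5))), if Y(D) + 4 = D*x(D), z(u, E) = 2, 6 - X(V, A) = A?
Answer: -968/23 ≈ -42.087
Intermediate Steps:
X(V, A) = 6 - A
p = -6 (p = -3 - 3 = -6)
x(l) = 3 - l**2 (x(l) = 3 - (l + (6 - 1*6))*(l + l)/2 = 3 - (l + (6 - 6))*2*l/2 = 3 - (l + 0)*2*l/2 = 3 - l*2*l/2 = 3 - l**2)
k(P) = -P/4
Y(D) = -4 + D*(3 - D**2)
Y(-8)/((z(4, p)*(k(3) - 5))) = (-4 - 1*(-8)**3 + 3*(-8))/((2*(-1/4*3 - 5))) = (-4 - 1*(-512) - 24)/((2*(-3/4 - 5))) = (-4 + 512 - 24)/((2*(-23/4))) = 484/(-23/2) = 484*(-2/23) = -968/23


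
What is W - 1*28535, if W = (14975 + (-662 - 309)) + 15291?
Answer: 760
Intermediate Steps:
W = 29295 (W = (14975 - 971) + 15291 = 14004 + 15291 = 29295)
W - 1*28535 = 29295 - 1*28535 = 29295 - 28535 = 760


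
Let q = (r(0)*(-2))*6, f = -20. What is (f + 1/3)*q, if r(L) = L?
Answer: 0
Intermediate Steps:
q = 0 (q = (0*(-2))*6 = 0*6 = 0)
(f + 1/3)*q = (-20 + 1/3)*0 = (-20 + ⅓)*0 = -59/3*0 = 0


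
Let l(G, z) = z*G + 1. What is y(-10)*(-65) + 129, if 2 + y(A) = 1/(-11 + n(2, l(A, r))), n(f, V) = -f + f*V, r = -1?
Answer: 2266/9 ≈ 251.78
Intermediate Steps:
l(G, z) = 1 + G*z (l(G, z) = G*z + 1 = 1 + G*z)
n(f, V) = -f + V*f
y(A) = -2 + 1/(-11 - 2*A) (y(A) = -2 + 1/(-11 + 2*(-1 + (1 + A*(-1)))) = -2 + 1/(-11 + 2*(-1 + (1 - A))) = -2 + 1/(-11 + 2*(-A)) = -2 + 1/(-11 - 2*A))
y(-10)*(-65) + 129 = ((23 + 4*(-10))/(-11 - 2*(-10)))*(-65) + 129 = ((23 - 40)/(-11 + 20))*(-65) + 129 = (-17/9)*(-65) + 129 = ((⅑)*(-17))*(-65) + 129 = -17/9*(-65) + 129 = 1105/9 + 129 = 2266/9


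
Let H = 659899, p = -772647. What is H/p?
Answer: -659899/772647 ≈ -0.85408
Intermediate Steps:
H/p = 659899/(-772647) = 659899*(-1/772647) = -659899/772647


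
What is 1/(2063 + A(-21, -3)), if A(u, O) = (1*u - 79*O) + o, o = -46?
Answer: 1/2233 ≈ 0.00044783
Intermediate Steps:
A(u, O) = -46 + u - 79*O (A(u, O) = (1*u - 79*O) - 46 = (u - 79*O) - 46 = -46 + u - 79*O)
1/(2063 + A(-21, -3)) = 1/(2063 + (-46 - 21 - 79*(-3))) = 1/(2063 + (-46 - 21 + 237)) = 1/(2063 + 170) = 1/2233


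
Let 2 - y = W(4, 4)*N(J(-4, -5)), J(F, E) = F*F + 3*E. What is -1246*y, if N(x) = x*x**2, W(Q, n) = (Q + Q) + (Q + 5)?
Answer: 18690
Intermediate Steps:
W(Q, n) = 5 + 3*Q (W(Q, n) = 2*Q + (5 + Q) = 5 + 3*Q)
J(F, E) = F**2 + 3*E
N(x) = x**3
y = -15 (y = 2 - (5 + 3*4)*((-4)**2 + 3*(-5))**3 = 2 - (5 + 12)*(16 - 15)**3 = 2 - 17*1**3 = 2 - 17 = -15)
-1246*y = -1246*(-15) = 18690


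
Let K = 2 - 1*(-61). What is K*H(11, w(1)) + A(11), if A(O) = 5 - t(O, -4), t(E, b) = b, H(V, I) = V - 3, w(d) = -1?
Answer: 513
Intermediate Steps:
H(V, I) = -3 + V
A(O) = 9 (A(O) = 5 - 1*(-4) = 5 + 4 = 9)
K = 63 (K = 2 + 61 = 63)
K*H(11, w(1)) + A(11) = 63*(-3 + 11) + 9 = 63*8 + 9 = 504 + 9 = 513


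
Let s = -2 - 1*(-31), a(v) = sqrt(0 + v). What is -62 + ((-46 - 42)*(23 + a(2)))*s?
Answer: -58758 - 2552*sqrt(2) ≈ -62367.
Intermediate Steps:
a(v) = sqrt(v)
s = 29 (s = -2 + 31 = 29)
-62 + ((-46 - 42)*(23 + a(2)))*s = -62 + ((-46 - 42)*(23 + sqrt(2)))*29 = -62 - 88*(23 + sqrt(2))*29 = -62 + (-2024 - 88*sqrt(2))*29 = -62 + (-58696 - 2552*sqrt(2)) = -58758 - 2552*sqrt(2)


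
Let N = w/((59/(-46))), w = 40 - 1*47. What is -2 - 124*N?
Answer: -40046/59 ≈ -678.75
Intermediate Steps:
w = -7 (w = 40 - 47 = -7)
N = 322/59 (N = -7/(59/(-46)) = -7/(59*(-1/46)) = -7/(-59/46) = -7*(-46/59) = 322/59 ≈ 5.4576)
-2 - 124*N = -2 - 124*322/59 = -2 - 39928/59 = -40046/59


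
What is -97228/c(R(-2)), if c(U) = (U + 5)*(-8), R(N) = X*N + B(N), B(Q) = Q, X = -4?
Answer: 24307/22 ≈ 1104.9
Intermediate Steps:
R(N) = -3*N (R(N) = -4*N + N = -3*N)
c(U) = -40 - 8*U (c(U) = (5 + U)*(-8) = -40 - 8*U)
-97228/c(R(-2)) = -97228/(-40 - (-24)*(-2)) = -97228/(-40 - 8*6) = -97228/(-40 - 48) = -97228/(-88) = -97228*(-1/88) = 24307/22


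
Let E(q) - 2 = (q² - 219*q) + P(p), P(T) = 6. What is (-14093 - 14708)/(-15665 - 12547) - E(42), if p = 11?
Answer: 209531113/28212 ≈ 7427.0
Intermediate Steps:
E(q) = 8 + q² - 219*q (E(q) = 2 + ((q² - 219*q) + 6) = 2 + (6 + q² - 219*q) = 8 + q² - 219*q)
(-14093 - 14708)/(-15665 - 12547) - E(42) = (-14093 - 14708)/(-15665 - 12547) - (8 + 42² - 219*42) = -28801/(-28212) - (8 + 1764 - 9198) = -28801*(-1/28212) - 1*(-7426) = 28801/28212 + 7426 = 209531113/28212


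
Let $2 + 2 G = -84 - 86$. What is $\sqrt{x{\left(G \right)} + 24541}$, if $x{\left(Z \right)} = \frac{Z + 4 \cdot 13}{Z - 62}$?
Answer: $\frac{\sqrt{134387774}}{74} \approx 156.66$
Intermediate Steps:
$G = -86$ ($G = -1 + \frac{-84 - 86}{2} = -1 + \frac{1}{2} \left(-170\right) = -1 - 85 = -86$)
$x{\left(Z \right)} = \frac{52 + Z}{-62 + Z}$ ($x{\left(Z \right)} = \frac{Z + 52}{-62 + Z} = \frac{52 + Z}{-62 + Z}$)
$\sqrt{x{\left(G \right)} + 24541} = \sqrt{\frac{52 - 86}{-62 - 86} + 24541} = \sqrt{\frac{1}{-148} \left(-34\right) + 24541} = \sqrt{\left(- \frac{1}{148}\right) \left(-34\right) + 24541} = \sqrt{\frac{17}{74} + 24541} = \sqrt{\frac{1816051}{74}} = \frac{\sqrt{134387774}}{74}$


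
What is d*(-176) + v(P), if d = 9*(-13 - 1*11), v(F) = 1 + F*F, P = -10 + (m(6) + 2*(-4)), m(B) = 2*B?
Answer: 38053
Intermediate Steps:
P = -6 (P = -10 + (2*6 + 2*(-4)) = -10 + (12 - 8) = -10 + 4 = -6)
v(F) = 1 + F²
d = -216 (d = 9*(-13 - 11) = 9*(-24) = -216)
d*(-176) + v(P) = -216*(-176) + (1 + (-6)²) = 38016 + (1 + 36) = 38016 + 37 = 38053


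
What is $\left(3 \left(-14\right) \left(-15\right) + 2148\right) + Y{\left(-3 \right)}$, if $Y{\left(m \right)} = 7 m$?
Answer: $2757$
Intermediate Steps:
$\left(3 \left(-14\right) \left(-15\right) + 2148\right) + Y{\left(-3 \right)} = \left(3 \left(-14\right) \left(-15\right) + 2148\right) + 7 \left(-3\right) = \left(\left(-42\right) \left(-15\right) + 2148\right) - 21 = \left(630 + 2148\right) - 21 = 2778 - 21 = 2757$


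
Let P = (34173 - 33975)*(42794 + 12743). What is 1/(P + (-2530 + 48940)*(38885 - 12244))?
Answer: 1/1247405136 ≈ 8.0166e-10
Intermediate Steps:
P = 10996326 (P = 198*55537 = 10996326)
1/(P + (-2530 + 48940)*(38885 - 12244)) = 1/(10996326 + (-2530 + 48940)*(38885 - 12244)) = 1/(10996326 + 46410*26641) = 1/(10996326 + 1236408810) = 1/1247405136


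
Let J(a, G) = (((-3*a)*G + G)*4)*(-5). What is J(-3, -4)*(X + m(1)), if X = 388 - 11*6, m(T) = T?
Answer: 258400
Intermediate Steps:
X = 322 (X = 388 - 66 = 322)
J(a, G) = -20*G + 60*G*a (J(a, G) = ((-3*G*a + G)*4)*(-5) = ((G - 3*G*a)*4)*(-5) = (4*G - 12*G*a)*(-5) = -20*G + 60*G*a)
J(-3, -4)*(X + m(1)) = (20*(-4)*(-1 + 3*(-3)))*(322 + 1) = (20*(-4)*(-1 - 9))*323 = (20*(-4)*(-10))*323 = 800*323 = 258400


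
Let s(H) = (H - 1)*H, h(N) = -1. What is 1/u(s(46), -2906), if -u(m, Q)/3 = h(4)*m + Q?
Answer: 1/14928 ≈ 6.6988e-5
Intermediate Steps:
s(H) = H*(-1 + H) (s(H) = (-1 + H)*H = H*(-1 + H))
u(m, Q) = -3*Q + 3*m (u(m, Q) = -3*(-m + Q) = -3*(Q - m) = -3*Q + 3*m)
1/u(s(46), -2906) = 1/(-3*(-2906) + 3*(46*(-1 + 46))) = 1/(8718 + 3*(46*45)) = 1/(8718 + 3*2070) = 1/(8718 + 6210) = 1/14928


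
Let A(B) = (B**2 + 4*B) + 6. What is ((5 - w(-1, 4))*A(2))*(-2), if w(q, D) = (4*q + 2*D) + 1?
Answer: 0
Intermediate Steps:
w(q, D) = 1 + 2*D + 4*q (w(q, D) = (2*D + 4*q) + 1 = 1 + 2*D + 4*q)
A(B) = 6 + B**2 + 4*B
((5 - w(-1, 4))*A(2))*(-2) = ((5 - (1 + 2*4 + 4*(-1)))*(6 + 2**2 + 4*2))*(-2) = ((5 - (1 + 8 - 4))*(6 + 4 + 8))*(-2) = ((5 - 1*5)*18)*(-2) = ((5 - 5)*18)*(-2) = (0*18)*(-2) = 0*(-2) = 0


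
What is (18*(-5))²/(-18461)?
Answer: -8100/18461 ≈ -0.43876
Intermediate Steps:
(18*(-5))²/(-18461) = (-90)²*(-1/18461) = 8100*(-1/18461) = -8100/18461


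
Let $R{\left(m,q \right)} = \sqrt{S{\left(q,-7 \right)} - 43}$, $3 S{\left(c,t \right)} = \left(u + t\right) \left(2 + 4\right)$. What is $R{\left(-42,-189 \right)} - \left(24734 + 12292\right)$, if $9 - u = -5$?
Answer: $-37026 + i \sqrt{29} \approx -37026.0 + 5.3852 i$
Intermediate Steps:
$u = 14$ ($u = 9 - -5 = 9 + 5 = 14$)
$S{\left(c,t \right)} = 28 + 2 t$ ($S{\left(c,t \right)} = \frac{\left(14 + t\right) \left(2 + 4\right)}{3} = \frac{\left(14 + t\right) 6}{3} = \frac{84 + 6 t}{3} = 28 + 2 t$)
$R{\left(m,q \right)} = i \sqrt{29}$ ($R{\left(m,q \right)} = \sqrt{\left(28 + 2 \left(-7\right)\right) - 43} = \sqrt{\left(28 - 14\right) - 43} = \sqrt{14 - 43} = \sqrt{-29} = i \sqrt{29}$)
$R{\left(-42,-189 \right)} - \left(24734 + 12292\right) = i \sqrt{29} - \left(24734 + 12292\right) = i \sqrt{29} - 37026 = -37026 + i \sqrt{29}$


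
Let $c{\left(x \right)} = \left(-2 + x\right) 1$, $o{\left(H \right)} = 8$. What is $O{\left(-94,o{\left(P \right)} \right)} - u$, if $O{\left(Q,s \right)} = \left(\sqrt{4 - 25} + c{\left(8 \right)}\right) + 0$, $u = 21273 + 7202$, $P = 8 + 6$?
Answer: $-28469 + i \sqrt{21} \approx -28469.0 + 4.5826 i$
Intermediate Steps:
$P = 14$
$c{\left(x \right)} = -2 + x$
$u = 28475$
$O{\left(Q,s \right)} = 6 + i \sqrt{21}$ ($O{\left(Q,s \right)} = \left(\sqrt{4 - 25} + \left(-2 + 8\right)\right) + 0 = \left(\sqrt{-21} + 6\right) + 0 = \left(i \sqrt{21} + 6\right) + 0 = \left(6 + i \sqrt{21}\right) + 0 = 6 + i \sqrt{21}$)
$O{\left(-94,o{\left(P \right)} \right)} - u = \left(6 + i \sqrt{21}\right) - 28475 = -28469 + i \sqrt{21}$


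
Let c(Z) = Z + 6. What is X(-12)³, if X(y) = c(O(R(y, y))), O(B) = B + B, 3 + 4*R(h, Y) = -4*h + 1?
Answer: 24389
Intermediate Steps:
R(h, Y) = -½ - h (R(h, Y) = -¾ + (-4*h + 1)/4 = -¾ + (1 - 4*h)/4 = -¾ + (¼ - h) = -½ - h)
O(B) = 2*B
c(Z) = 6 + Z
X(y) = 5 - 2*y (X(y) = 6 + 2*(-½ - y) = 6 + (-1 - 2*y) = 5 - 2*y)
X(-12)³ = (5 - 2*(-12))³ = (5 + 24)³ = 29³ = 24389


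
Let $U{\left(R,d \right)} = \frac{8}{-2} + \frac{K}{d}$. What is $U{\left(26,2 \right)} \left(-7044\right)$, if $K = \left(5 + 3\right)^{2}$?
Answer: $-197232$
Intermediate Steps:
$K = 64$ ($K = 8^{2} = 64$)
$U{\left(R,d \right)} = -4 + \frac{64}{d}$ ($U{\left(R,d \right)} = \frac{8}{-2} + \frac{64}{d} = 8 \left(- \frac{1}{2}\right) + \frac{64}{d} = -4 + \frac{64}{d}$)
$U{\left(26,2 \right)} \left(-7044\right) = \left(-4 + \frac{64}{2}\right) \left(-7044\right) = \left(-4 + 64 \cdot \frac{1}{2}\right) \left(-7044\right) = \left(-4 + 32\right) \left(-7044\right) = 28 \left(-7044\right) = -197232$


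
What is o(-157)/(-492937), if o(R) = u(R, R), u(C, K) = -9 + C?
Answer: 2/5939 ≈ 0.00033676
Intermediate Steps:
o(R) = -9 + R
o(-157)/(-492937) = (-9 - 157)/(-492937) = -166*(-1/492937) = 2/5939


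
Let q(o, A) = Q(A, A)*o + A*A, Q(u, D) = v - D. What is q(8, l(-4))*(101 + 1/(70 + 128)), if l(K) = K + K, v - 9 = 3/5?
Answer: 10239488/495 ≈ 20686.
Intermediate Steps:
v = 48/5 (v = 9 + 3/5 = 9 + 3*(⅕) = 9 + ⅗ = 48/5 ≈ 9.6000)
l(K) = 2*K
Q(u, D) = 48/5 - D
q(o, A) = A² + o*(48/5 - A) (q(o, A) = (48/5 - A)*o + A*A = o*(48/5 - A) + A² = A² + o*(48/5 - A))
q(8, l(-4))*(101 + 1/(70 + 128)) = ((2*(-4))² + (48/5)*8 - 1*2*(-4)*8)*(101 + 1/(70 + 128)) = ((-8)² + 384/5 - 1*(-8)*8)*(101 + 1/198) = (64 + 384/5 + 64)*(101 + 1/198) = (1024/5)*(19999/198) = 10239488/495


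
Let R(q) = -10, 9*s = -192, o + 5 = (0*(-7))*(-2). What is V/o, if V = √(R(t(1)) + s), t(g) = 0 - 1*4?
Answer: -I*√282/15 ≈ -1.1195*I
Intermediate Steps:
o = -5 (o = -5 + (0*(-7))*(-2) = -5 + 0*(-2) = -5 + 0 = -5)
s = -64/3 (s = (⅑)*(-192) = -64/3 ≈ -21.333)
t(g) = -4 (t(g) = 0 - 4 = -4)
V = I*√282/3 (V = √(-10 - 64/3) = √(-94/3) = I*√282/3 ≈ 5.5976*I)
V/o = (I*√282/3)/(-5) = (I*√282/3)*(-⅕) = -I*√282/15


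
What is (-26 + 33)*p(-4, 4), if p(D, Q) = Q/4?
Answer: 7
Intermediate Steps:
p(D, Q) = Q/4 (p(D, Q) = Q*(¼) = Q/4)
(-26 + 33)*p(-4, 4) = (-26 + 33)*((¼)*4) = 7*1 = 7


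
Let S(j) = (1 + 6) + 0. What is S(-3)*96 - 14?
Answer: 658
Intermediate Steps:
S(j) = 7 (S(j) = 7 + 0 = 7)
S(-3)*96 - 14 = 7*96 - 14 = 672 - 14 = 658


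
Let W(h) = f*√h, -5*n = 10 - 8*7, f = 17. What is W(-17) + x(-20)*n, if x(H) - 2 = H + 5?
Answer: -598/5 + 17*I*√17 ≈ -119.6 + 70.093*I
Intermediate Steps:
x(H) = 7 + H (x(H) = 2 + (H + 5) = 2 + (5 + H) = 7 + H)
n = 46/5 (n = -(10 - 8*7)/5 = -(10 - 56)/5 = -⅕*(-46) = 46/5 ≈ 9.2000)
W(h) = 17*√h
W(-17) + x(-20)*n = 17*√(-17) + (7 - 20)*(46/5) = 17*(I*√17) - 13*46/5 = 17*I*√17 - 598/5 = -598/5 + 17*I*√17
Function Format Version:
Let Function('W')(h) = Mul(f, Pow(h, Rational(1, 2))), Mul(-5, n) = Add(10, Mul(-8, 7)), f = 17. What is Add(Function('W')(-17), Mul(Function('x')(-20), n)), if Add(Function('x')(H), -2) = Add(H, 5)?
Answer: Add(Rational(-598, 5), Mul(17, I, Pow(17, Rational(1, 2)))) ≈ Add(-119.60, Mul(70.093, I))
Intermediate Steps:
Function('x')(H) = Add(7, H) (Function('x')(H) = Add(2, Add(H, 5)) = Add(2, Add(5, H)) = Add(7, H))
n = Rational(46, 5) (n = Mul(Rational(-1, 5), Add(10, Mul(-8, 7))) = Mul(Rational(-1, 5), Add(10, -56)) = Mul(Rational(-1, 5), -46) = Rational(46, 5) ≈ 9.2000)
Function('W')(h) = Mul(17, Pow(h, Rational(1, 2)))
Add(Function('W')(-17), Mul(Function('x')(-20), n)) = Add(Mul(17, Pow(-17, Rational(1, 2))), Mul(Add(7, -20), Rational(46, 5))) = Add(Mul(17, Mul(I, Pow(17, Rational(1, 2)))), Mul(-13, Rational(46, 5))) = Add(Mul(17, I, Pow(17, Rational(1, 2))), Rational(-598, 5)) = Add(Rational(-598, 5), Mul(17, I, Pow(17, Rational(1, 2))))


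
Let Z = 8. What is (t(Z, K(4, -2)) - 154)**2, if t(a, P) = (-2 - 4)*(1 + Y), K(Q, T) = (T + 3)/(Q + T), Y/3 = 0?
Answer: 25600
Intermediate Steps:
Y = 0 (Y = 3*0 = 0)
K(Q, T) = (3 + T)/(Q + T)
t(a, P) = -6 (t(a, P) = (-2 - 4)*(1 + 0) = -6*1 = -6)
(t(Z, K(4, -2)) - 154)**2 = (-6 - 154)**2 = (-160)**2 = 25600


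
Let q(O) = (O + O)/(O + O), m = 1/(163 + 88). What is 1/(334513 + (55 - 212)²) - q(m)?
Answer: -359161/359162 ≈ -1.0000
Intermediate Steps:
m = 1/251 ≈ 0.0039841
q(O) = 1 (q(O) = (2*O)/((2*O)) = (2*O)*(1/(2*O)) = 1)
1/(334513 + (55 - 212)²) - q(m) = 1/(334513 + (55 - 212)²) - 1*1 = 1/(334513 + (-157)²) - 1 = 1/(334513 + 24649) - 1 = 1/359162 - 1 = -359161/359162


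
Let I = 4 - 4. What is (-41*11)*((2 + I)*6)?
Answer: -5412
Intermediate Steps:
I = 0
(-41*11)*((2 + I)*6) = (-41*11)*((2 + 0)*6) = -902*6 = -451*12 = -5412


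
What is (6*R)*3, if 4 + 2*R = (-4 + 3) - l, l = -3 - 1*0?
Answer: -18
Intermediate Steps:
l = -3 (l = -3 + 0 = -3)
R = -1 (R = -2 + ((-4 + 3) - 1*(-3))/2 = -2 + (-1 + 3)/2 = -2 + (½)*2 = -2 + 1 = -1)
(6*R)*3 = (6*(-1))*3 = -6*3 = -18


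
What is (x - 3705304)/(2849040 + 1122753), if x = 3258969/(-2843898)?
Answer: -3512503297987/3765124723038 ≈ -0.93291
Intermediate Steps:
x = -1086323/947966 (x = 3258969*(-1/2843898) = -1086323/947966 ≈ -1.1460)
(x - 3705304)/(2849040 + 1122753) = (-1086323/947966 - 3705304)/(2849040 + 1122753) = -3512503297987/947966/3971793 = -3512503297987/947966*1/3971793 = -3512503297987/3765124723038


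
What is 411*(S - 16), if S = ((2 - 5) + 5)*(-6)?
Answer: -11508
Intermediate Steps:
S = -12 (S = (-3 + 5)*(-6) = 2*(-6) = -12)
411*(S - 16) = 411*(-12 - 16) = 411*(-28) = -11508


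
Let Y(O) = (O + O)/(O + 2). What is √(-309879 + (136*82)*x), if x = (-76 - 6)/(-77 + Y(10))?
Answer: I*√3801843303/113 ≈ 545.66*I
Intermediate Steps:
Y(O) = 2*O/(2 + O) (Y(O) = (2*O)/(2 + O) = 2*O/(2 + O))
x = 123/113 (x = (-76 - 6)/(-77 + 2*10/(2 + 10)) = -82/(-77 + 2*10/12) = -82/(-77 + 2*10*(1/12)) = -82/(-77 + 5/3) = -82/(-226/3) = -82*(-3/226) = 123/113 ≈ 1.0885)
√(-309879 + (136*82)*x) = √(-309879 + (136*82)*(123/113)) = √(-309879 + 11152*(123/113)) = √(-309879 + 1371696/113) = √(-33644631/113) = I*√3801843303/113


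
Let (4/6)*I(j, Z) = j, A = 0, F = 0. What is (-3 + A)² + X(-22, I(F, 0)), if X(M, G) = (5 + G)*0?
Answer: 9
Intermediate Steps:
I(j, Z) = 3*j/2
X(M, G) = 0
(-3 + A)² + X(-22, I(F, 0)) = (-3 + 0)² + 0 = (-3)² + 0 = 9 + 0 = 9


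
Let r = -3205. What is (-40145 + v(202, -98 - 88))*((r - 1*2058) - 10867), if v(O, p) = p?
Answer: 650539030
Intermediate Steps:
(-40145 + v(202, -98 - 88))*((r - 1*2058) - 10867) = (-40145 + (-98 - 88))*((-3205 - 1*2058) - 10867) = (-40145 - 186)*((-3205 - 2058) - 10867) = -40331*(-5263 - 10867) = -40331*(-16130) = 650539030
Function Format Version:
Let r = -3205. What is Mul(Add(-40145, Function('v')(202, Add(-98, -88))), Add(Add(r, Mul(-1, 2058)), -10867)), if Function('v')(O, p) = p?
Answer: 650539030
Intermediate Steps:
Mul(Add(-40145, Function('v')(202, Add(-98, -88))), Add(Add(r, Mul(-1, 2058)), -10867)) = Mul(Add(-40145, Add(-98, -88)), Add(Add(-3205, Mul(-1, 2058)), -10867)) = Mul(Add(-40145, -186), Add(Add(-3205, -2058), -10867)) = Mul(-40331, Add(-5263, -10867)) = Mul(-40331, -16130) = 650539030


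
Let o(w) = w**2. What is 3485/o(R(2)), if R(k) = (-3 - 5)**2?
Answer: 3485/4096 ≈ 0.85083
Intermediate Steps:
R(k) = 64 (R(k) = (-8)**2 = 64)
3485/o(R(2)) = 3485/(64**2) = 3485/4096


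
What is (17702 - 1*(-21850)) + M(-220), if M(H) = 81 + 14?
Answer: 39647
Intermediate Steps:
M(H) = 95
(17702 - 1*(-21850)) + M(-220) = (17702 - 1*(-21850)) + 95 = (17702 + 21850) + 95 = 39552 + 95 = 39647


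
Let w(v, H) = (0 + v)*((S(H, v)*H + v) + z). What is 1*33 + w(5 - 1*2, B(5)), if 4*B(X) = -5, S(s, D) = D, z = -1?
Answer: 111/4 ≈ 27.750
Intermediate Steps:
B(X) = -5/4 (B(X) = (¼)*(-5) = -5/4)
w(v, H) = v*(-1 + v + H*v) (w(v, H) = (0 + v)*((v*H + v) - 1) = v*((H*v + v) - 1) = v*((v + H*v) - 1) = v*(-1 + v + H*v))
1*33 + w(5 - 1*2, B(5)) = 1*33 + (5 - 1*2)*(-1 + (5 - 1*2) - 5*(5 - 1*2)/4) = 33 + (5 - 2)*(-1 + (5 - 2) - 5*(5 - 2)/4) = 33 + 3*(-1 + 3 - 5/4*3) = 33 + 3*(-1 + 3 - 15/4) = 33 + 3*(-7/4) = 33 - 21/4 = 111/4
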